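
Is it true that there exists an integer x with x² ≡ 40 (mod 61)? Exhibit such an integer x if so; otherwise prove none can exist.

No, no such integer exists.

61 is prime, so by Euler's criterion 40 is a square mod 61 iff 40^((61−1)/2) = 40^30 ≡ 1 (mod 61).
Squaring successively (mod 61): 40^2 = 1600 ≡ 14; 40^4 ≡ 14² = 196 ≡ 13; 40^8 ≡ 13² = 169 ≡ 47; 40^16 ≡ 47² = 2209 ≡ 13.
Since 30 = 16 + 8 + 4 + 2, 40^30 ≡ 13 · 47 · 13 · 14; multiplying out mod 61: 13·47 = 611 ≡ 1, then 1·13 = 13 ≡ 13, then 13·14 = 182 ≡ 60. Thus 40^30 ≡ 60 ≡ −1 (mod 61).
The value −1 means 40 is a non-residue modulo 61, so x² ≡ 40 (mod 61) is impossible.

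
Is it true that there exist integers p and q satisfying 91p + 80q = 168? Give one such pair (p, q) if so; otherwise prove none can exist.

p = 8, q = -7

Since gcd(91, 80) = 1, every integer is an integer combination of 91 and 80.
Run the Euclidean algorithm on 91 and 80: 91 = 1·80 + 11, 80 = 7·11 + 3, 11 = 3·3 + 2, 3 = 1·2 + 1, 2 = 2·1 + 0.
Unwinding: 1 = 3 − 1·2 = 3 − (11 − 3·3) = −11 + 4·3 = −11 + 4·(80 − 7·11) = 4·80 − 29·11 = 4·80 − 29·(91 − 1·80) = −29·91 + 33·80, i.e. 91·(-29) + 80·33 = 1.
Multiplying through by 168: p = (-29)·168 = -4872, q = 33·168 = 5544 is a solution.
The general solution is p = -4872 + 80k, q = 5544 − 91k; taking k = 61 gives the smaller pair p = 8, q = -7.
Check: 91·8 + 80·(-7) = 728 − 560 = 168. ✓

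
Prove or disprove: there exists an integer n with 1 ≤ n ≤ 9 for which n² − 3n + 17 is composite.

At n = 7: 7² − 3·7 + 17 = 45 = 3·15, which is composite.

n = 7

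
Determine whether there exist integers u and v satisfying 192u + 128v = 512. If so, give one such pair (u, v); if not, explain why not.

u = 0, v = 4

Every value of 192u + 128v is a multiple of gcd(192, 128) = 64; since 64 ∣ 512, solutions exist.
Dividing through by 64 reduces the equation to 3u + 2v = 8.
Run the Euclidean algorithm on 3 and 2: 3 = 1·2 + 1, 2 = 2·1 + 0.
Working back up the chain: 1 = 3 − 1·2. So 3·1 + 2·(-1) = 1.
Times 8: 3·8 + 2·(-8) = 8, so (8, -8) solves it.
Subtracting 4·2 from u and adding 4·3 to v gives the tidier solution (0, 4).
Indeed 192·0 + 128·4 = 0 + 512 = 512.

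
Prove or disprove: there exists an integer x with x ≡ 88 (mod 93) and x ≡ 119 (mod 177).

Reduce both congruences modulo 3, which divides 93 and 177: they say x ≡ 88 (mod 3) and x ≡ 119 (mod 3).
But 88 mod 3 = 1 while 119 mod 3 = 2, a contradiction.
Therefore no such x exists.

No, no such integer exists.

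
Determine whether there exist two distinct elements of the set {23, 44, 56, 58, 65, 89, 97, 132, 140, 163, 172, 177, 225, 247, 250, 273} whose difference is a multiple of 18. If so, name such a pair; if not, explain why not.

There is no such pair.

Residues mod 18: 23↦5, 44↦8, 56↦2, 58↦4, 65↦11, 89↦17, 97↦7, 132↦6, 140↦14, 163↦1, 172↦10, 177↦15, 225↦9, 247↦13, 250↦16, 273↦3.
No residue repeats among the 16 elements, so no pair has difference ≡ 0 (mod 18).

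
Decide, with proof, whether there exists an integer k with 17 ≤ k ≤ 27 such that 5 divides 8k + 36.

k = 18 works, since 8·18 + 36 = 180 = 36·5.

k = 18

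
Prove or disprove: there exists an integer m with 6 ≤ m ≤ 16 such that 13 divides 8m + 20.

There is no such integer m in that range.

For m = 6, 7, …, 16 the values of 8m + 20 modulo 13 are 3, 11, 6, 1, 9, 4, 12, 7, 2, 10, 5 respectively.
None is 0, so 13 never divides 8m + 20 on this range.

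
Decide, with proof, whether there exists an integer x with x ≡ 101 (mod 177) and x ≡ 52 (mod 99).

gcd(177, 99) = 3. If x ≡ 101 (mod 177) and x ≡ 52 (mod 99), then x ≡ 101 (mod 3) and x ≡ 52 (mod 3).
But 101 mod 3 = 2 while 52 mod 3 = 1, a contradiction.
Therefore no such x exists.

There is no such integer.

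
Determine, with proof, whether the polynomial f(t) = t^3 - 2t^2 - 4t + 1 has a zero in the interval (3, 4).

Yes, f has a root in the interval.

f(3) = -2 and f(4) = 17, which have opposite signs.
Since f is a polynomial it is continuous on [3, 4].
By the Intermediate Value Theorem, f takes the value 0 somewhere in the open interval.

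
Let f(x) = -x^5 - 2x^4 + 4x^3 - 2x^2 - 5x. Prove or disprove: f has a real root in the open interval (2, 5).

f(2) = -50 and f(5) = -3950, both negative, so a sign-change argument is unavailable; we show f keeps this sign on the whole interval.
Shift to the endpoint 2: with x = 2 + u (0 < u < 3), one computes f(2 + u) = -u^5 - 12u^4 - 52u^3 - 106u^2 - 109u - 50.
The nonzero coefficients here are all negative, so for u > 0 every term is negative (or zero), and the constant term -50 is strictly negative.
Therefore f(x) < 0 throughout (2, 5), and f has no zero there.

f has no root in that interval.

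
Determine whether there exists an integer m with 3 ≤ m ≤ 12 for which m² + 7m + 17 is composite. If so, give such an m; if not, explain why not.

m = 10

At m = 10: 10² + 7·10 + 17 = 187 = 11·17, which is composite.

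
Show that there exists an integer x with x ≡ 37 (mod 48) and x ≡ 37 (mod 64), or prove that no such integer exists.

x = 37

gcd(48, 64) = 16. A simultaneous solution exists iff 37 ≡ 37 (mod 16); here 37 mod 16 = 5 = 37 mod 16, so it does.
The smallest candidate x = 37 works directly: 37 ≡ 37 (mod 64).
Check: 37 mod 48 = 37, 37 mod 64 = 37. ✓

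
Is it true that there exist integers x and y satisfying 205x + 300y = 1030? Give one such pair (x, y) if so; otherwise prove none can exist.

Since gcd(205, 300) = 5 and 1030 = 5·206, Bézout's identity guarantees a solution.
Dividing through by 5 reduces the equation to 41x + 60y = 206.
Euclidean algorithm: 60 = 1·41 + 19, 41 = 2·19 + 3, 19 = 6·3 + 1, 3 = 3·1 + 0.
Working back up the chain: 1 = 19 − 6·3 = 19 − 6·(41 − 2·19) = −6·41 + 13·19 = −6·41 + 13·(60 − 1·41) = 13·60 − 19·41. So 41·(-19) + 60·13 = 1.
Times 206: 41·(-3914) + 60·2678 = 206, so (-3914, 2678) solves it.
The general solution is x = -3914 + 60k, y = 2678 − 41k; taking k = 66 gives the smaller pair x = 46, y = -28.
Indeed 205·46 + 300·(-28) = 9430 − 8400 = 1030.

x = 46, y = -28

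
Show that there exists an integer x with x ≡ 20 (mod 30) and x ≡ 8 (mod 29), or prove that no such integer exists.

x = 530

gcd(30, 29) = 1, so the Chinese Remainder Theorem guarantees exactly one residue class mod 870 satisfying both.
Write x = 20 + 30t and require 20 + 30t ≡ 8 (mod 29), i.e. 30t ≡ 17 (mod 29).
30 ≡ 1 (mod 29), so this reads 1t ≡ 17 (mod 29). So t ≡ 17 (mod 29).
With t = 17: x = 20 + 30·17 = 530.
Indeed 530 ≡ 20 (mod 30) and 530 ≡ 8 (mod 29).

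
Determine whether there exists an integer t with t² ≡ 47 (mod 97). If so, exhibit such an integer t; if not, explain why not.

t = 12

t = 12 works: 12² = 144, and 144 − 47 = 97 = 1·97.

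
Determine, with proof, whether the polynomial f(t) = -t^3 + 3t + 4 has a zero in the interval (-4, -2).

f has no root in that interval.

f(-4) = 56 and f(-2) = 6, both positive, so a sign-change argument is unavailable; we show f keeps this sign on the whole interval.
Substitute t = -2 − u, where 0 < u < 2 on the interval. Expanding, f(-2 − u) = u^3 + 6u^2 + 9u + 6.
The nonzero coefficients here are all positive, so for u > 0 every term is positive (or zero), and the constant term 6 is strictly positive.
Therefore f(t) > 0 throughout (-4, -2), and f has no zero there.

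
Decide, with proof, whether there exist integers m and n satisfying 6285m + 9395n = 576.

Any value of 6285m + 9395n is a multiple of gcd(6285, 9395) = 5.
But 576 is not a multiple of 5 (it leaves remainder 1).
So the equation is unsolvable over ℤ.

No such integers exist.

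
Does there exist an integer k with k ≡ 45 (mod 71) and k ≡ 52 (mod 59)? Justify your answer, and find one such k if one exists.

k = 2530

Since 71 and 59 share no common factor, CRT says the pair of congruences has a solution (unique mod 4189).
Any solution of the first congruence is k = 45 + 71t; substituting into the second, 71t ≡ 52 − 45 ≡ 7 (mod 59).
71 ≡ 12 (mod 59), so this reads 12t ≡ 7 (mod 59). Note 12·5 = 60 ≡ 1 (mod 59) (as 60 − 1 = 1·59), so 12⁻¹ ≡ 5.
Therefore t ≡ 5·7 = 35 (mod 59).
Taking t = 35 gives k = 45 + 71·35 = 2530.
Check: 2530 mod 71 = 45, 2530 mod 59 = 52. ✓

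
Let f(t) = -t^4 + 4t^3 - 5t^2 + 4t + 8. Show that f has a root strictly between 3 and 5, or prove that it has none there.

Such a root exists.

f(3) = 2 and f(5) = -222, which have opposite signs.
Since f is a polynomial it is continuous on [3, 5].
By the Intermediate Value Theorem f must vanish at some point of (3, 5).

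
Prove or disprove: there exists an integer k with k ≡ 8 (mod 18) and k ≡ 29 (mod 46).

No, no such integer exists.

gcd(18, 46) = 2. If k ≡ 8 (mod 18) and k ≡ 29 (mod 46), then k ≡ 8 (mod 2) and k ≡ 29 (mod 2).
But 8 mod 2 = 0 while 29 mod 2 = 1, a contradiction.
Therefore no such k exists.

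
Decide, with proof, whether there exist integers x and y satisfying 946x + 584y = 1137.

No, no such integers exist.

gcd(946, 584) = 2, so every integer of the form 946x + 584y is a multiple of 2.
But 1137 = 2·568 + 1, so 2 ∤ 1137.
Hence no integers x, y satisfy the equation.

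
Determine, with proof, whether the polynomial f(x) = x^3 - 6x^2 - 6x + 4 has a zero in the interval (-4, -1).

f(-4) = -132 and f(-1) = 3, which have opposite signs.
As a polynomial, f is continuous on every closed interval.
By the Intermediate Value Theorem, f takes the value 0 somewhere in the open interval.

Such a root exists.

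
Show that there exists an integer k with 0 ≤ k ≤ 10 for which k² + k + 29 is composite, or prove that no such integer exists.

At k = 2: 2² + 2 + 29 = 35 = 5·7, which is composite.

k = 2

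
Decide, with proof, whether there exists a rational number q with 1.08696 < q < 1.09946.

q = 12/11

Scale by 11: the interval becomes (11.95656, 12.09406), which contains the integer 12.
Hence 12/11 is a rational number with 1.08696 < 12/11 < 1.09946.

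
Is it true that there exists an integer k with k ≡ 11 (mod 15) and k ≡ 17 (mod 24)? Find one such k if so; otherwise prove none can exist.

k = 41

The moduli are not coprime: gcd(15, 24) = 3. Compatibility requires 3 ∣ (17 − 11) = 6, which holds, so solutions exist.
List candidates k ≡ 11 (mod 15): 11, 26, 41. Modulo 24 these are 11, 2, 17; 41 gives 17 as required.
Check: 41 mod 15 = 11, 41 mod 24 = 17. ✓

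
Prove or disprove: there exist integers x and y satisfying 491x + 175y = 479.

x = 94, y = -261

491 and 175 are coprime, so 491x + 175y ranges over all of ℤ.
Dividing repeatedly: 491 = 2·175 + 141, 175 = 1·141 + 34, 141 = 4·34 + 5, 34 = 6·5 + 4, 5 = 1·4 + 1, 4 = 4·1 + 0.
Unwinding: 1 = 5 − 1·4 = 5 − (34 − 6·5) = −34 + 7·5 = −34 + 7·(141 − 4·34) = 7·141 − 29·34 = 7·141 − 29·(175 − 1·141) = −29·175 + 36·141 = −29·175 + 36·(491 − 2·175) = 36·491 − 101·175, i.e. 491·36 + 175·(-101) = 1.
Multiplying through by 479: x = 36·479 = 17244, y = (-101)·479 = -48379 is a solution.
Subtracting 98·175 from x and adding 98·491 to y gives the tidier solution (94, -261).
Indeed 491·94 + 175·(-261) = 46154 − 45675 = 479.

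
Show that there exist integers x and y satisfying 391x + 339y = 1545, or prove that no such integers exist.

Since gcd(391, 339) = 1, every integer is an integer combination of 391 and 339.
Dividing repeatedly: 391 = 1·339 + 52, 339 = 6·52 + 27, 52 = 1·27 + 25, 27 = 1·25 + 2, 25 = 12·2 + 1, 2 = 2·1 + 0.
Unwinding: 1 = 25 − 12·2 = 25 − 12·(27 − 1·25) = −12·27 + 13·25 = −12·27 + 13·(52 − 1·27) = 13·52 − 25·27 = 13·52 − 25·(339 − 6·52) = −25·339 + 163·52 = −25·339 + 163·(391 − 1·339) = 163·391 − 188·339, i.e. 391·163 + 339·(-188) = 1.
Scaling by 1545 gives the particular solution (x, y) = (251835, -290460).
The general solution is x = 251835 + 339k, y = -290460 − 391k; taking k = -742 gives the smaller pair x = 297, y = -338.
Check: 391·297 + 339·(-338) = 116127 − 114582 = 1545. ✓

x = 297, y = -338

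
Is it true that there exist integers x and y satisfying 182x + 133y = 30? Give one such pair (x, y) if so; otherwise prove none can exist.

Both 182 and 133 are divisible by gcd(182, 133) = 7, hence so is any combination 182x + 133y.
But 30 = 7·4 + 2, so 7 ∤ 30.
So the equation is unsolvable over ℤ.

There are no such integers.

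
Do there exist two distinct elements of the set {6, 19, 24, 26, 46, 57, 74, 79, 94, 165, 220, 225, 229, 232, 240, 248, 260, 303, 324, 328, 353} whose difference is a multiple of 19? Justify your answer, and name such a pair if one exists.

Both 19 and 57 leave remainder 0 on division by 19; their difference 38 = 2·19 is a multiple of 19.

The pair (19, 57) works.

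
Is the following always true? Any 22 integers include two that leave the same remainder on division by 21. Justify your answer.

There are exactly 21 possible remainders on division by 21.
Since 22 > 21, two of the 22 integers must share a residue class by the pigeonhole principle; call them a and b.
So a and b have equal remainders mod 21, which is exactly what was to be shown.

Yes.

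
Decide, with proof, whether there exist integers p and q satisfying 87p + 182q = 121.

Since gcd(87, 182) = 1, every integer is an integer combination of 87 and 182.
Run the Euclidean algorithm on 182 and 87: 182 = 2·87 + 8, 87 = 10·8 + 7, 8 = 1·7 + 1, 7 = 7·1 + 0.
Back-substituting, 1 = 8 − 1·7 = 8 − (87 − 10·8) = −87 + 11·8 = −87 + 11·(182 − 2·87) = 11·182 − 23·87; that is, 87·(-23) + 182·11 = 1.
Times 121: 87·(-2783) + 182·1331 = 121, so (-2783, 1331) solves it.
Shifting by a multiple of (182, −87) keeps it a solution: p = -2783 + 16·182 = 129, q = 1331 − 16·87 = -61.
Indeed 87·129 + 182·(-61) = 11223 − 11102 = 121.

p = 129, q = -61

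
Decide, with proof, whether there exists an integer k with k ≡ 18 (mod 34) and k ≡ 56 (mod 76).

gcd(34, 76) = 2. A simultaneous solution exists iff 18 ≡ 56 (mod 2); here 18 mod 2 = 0 = 56 mod 2, so it does.
Write k = 18 + 34t. Then 34t ≡ 56 − 18 ≡ 38 (mod 76); dividing through by 2 gives 17t ≡ 19 (mod 38).
To invert 17 modulo 38: 38 = 2·17 + 4, 17 = 4·4 + 1, 4 = 4·1 + 0, and unwinding, 1 = 17 − 4·4 = 17 − 4·(38 − 2·17) = −4·38 + 9·17. Thus 17⁻¹ ≡ 9 (mod 38).
Therefore t ≡ 9·19 = 171 ≡ 19 (mod 38).
Then k = 18 + 34·19 = 664.
Check: 664 mod 34 = 18, 664 mod 76 = 56. ✓

k = 664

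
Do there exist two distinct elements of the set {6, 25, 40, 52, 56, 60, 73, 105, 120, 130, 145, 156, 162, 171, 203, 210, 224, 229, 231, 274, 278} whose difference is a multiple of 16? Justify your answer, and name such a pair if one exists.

The pair (6, 278) works.

Both 6 and 278 leave remainder 6 on division by 16; their difference 272 = 17·16 is a multiple of 16.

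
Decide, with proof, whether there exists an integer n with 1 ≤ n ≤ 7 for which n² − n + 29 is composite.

At n = 5: 5² − 5 + 29 = 49 = 7·7, which is composite.

n = 5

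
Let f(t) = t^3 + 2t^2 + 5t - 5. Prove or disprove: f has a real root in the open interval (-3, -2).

f has no root in that interval.

Evaluate at the endpoints: f(-3) = -29, f(-2) = -15 — same sign (negative).
f'(t) = 3t^2 + 4t + 5 has discriminant 4² − 4·3·5 = -44 < 0, so f' has no real roots and is positive for every real t.
So f is strictly increasing; between -3 and -2 its values lie between f(-3) = -29 and f(-2) = -15, all negative. Therefore f has no root in (-3, -2).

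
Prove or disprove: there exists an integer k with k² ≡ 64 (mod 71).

k = 63

k = 63 works: 63² = 3969, and 3969 − 64 = 3905 = 55·71.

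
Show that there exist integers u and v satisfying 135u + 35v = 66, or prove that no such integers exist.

gcd(135, 35) = 5, so every integer of the form 135u + 35v is a multiple of 5.
But 66 = 5·13 + 1, so 5 ∤ 66.
So the equation is unsolvable over ℤ.

No such integers exist.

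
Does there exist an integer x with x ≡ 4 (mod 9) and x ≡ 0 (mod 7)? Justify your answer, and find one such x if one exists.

The moduli 9 and 7 are coprime, so by the Chinese Remainder Theorem a unique solution modulo 63 exists.
Any solution of the first congruence is x = 4 + 9t; substituting into the second, 9t ≡ 0 − 4 ≡ 3 (mod 7).
9 ≡ 2 (mod 7), so this reads 2t ≡ 3 (mod 7). Note 2·4 = 8 ≡ 1 (mod 7) (as 8 − 1 = 1·7), so 2⁻¹ ≡ 4.
Multiplying by 4: t ≡ 4·3 = 12 ≡ 5 (mod 7).
Taking t = 5 gives x = 4 + 9·5 = 49.
Indeed 49 ≡ 4 (mod 9) and 49 ≡ 0 (mod 7).

x = 49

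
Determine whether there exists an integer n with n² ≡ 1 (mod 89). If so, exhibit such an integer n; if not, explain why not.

n = 88 works: 88² = 7744, and 7744 − 1 = 7743 = 87·89.

n = 88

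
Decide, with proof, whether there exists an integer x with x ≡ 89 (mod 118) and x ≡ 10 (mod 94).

gcd(118, 94) = 2. If x ≡ 89 (mod 118) and x ≡ 10 (mod 94), then x ≡ 89 (mod 2) and x ≡ 10 (mod 2).
But 89 mod 2 = 1 while 10 mod 2 = 0, a contradiction.
So no integer satisfies both congruences.

No, no such integer exists.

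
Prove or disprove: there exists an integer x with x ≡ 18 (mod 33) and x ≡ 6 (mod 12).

x = 18

The moduli are not coprime: gcd(33, 12) = 3. Compatibility requires 3 ∣ (6 − 18) = -12, which holds, so solutions exist.
In fact x = 18 itself already satisfies 18 mod 12 = 6.
Verify: 18 = 0·33 + 18 and 18 = 1·12 + 6. ✓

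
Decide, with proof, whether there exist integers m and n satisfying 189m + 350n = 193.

gcd(189, 350) = 7, so every integer of the form 189m + 350n is a multiple of 7.
But 193 = 7·27 + 4, so 7 ∤ 193.
So the equation is unsolvable over ℤ.

No such integers exist.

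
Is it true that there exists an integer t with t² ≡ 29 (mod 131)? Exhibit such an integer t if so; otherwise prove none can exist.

Apply Euler's criterion with the prime 131: 29 is a quadratic residue iff 29^65 ≡ 1 (mod 131), and a non-residue iff it is ≡ −1.
Squaring successively (mod 131): 29^2 = 841 ≡ 55; 29^4 ≡ 55² = 3025 ≡ 12; 29^8 ≡ 12² = 144 ≡ 13; 29^16 ≡ 13² = 169 ≡ 38; 29^32 ≡ 38² = 1444 ≡ 3; 29^64 ≡ 3² = 9 ≡ 9.
Since 65 = 64 + 1, 29^65 ≡ 9 · 29; multiplying out mod 131: 9·29 = 261 ≡ 130. Thus 29^65 ≡ 130 ≡ −1 (mod 131).
By Euler's criterion 29 is a quadratic non-residue mod 131: no t satisfies t² ≡ 29 (mod 131).

There is no such integer.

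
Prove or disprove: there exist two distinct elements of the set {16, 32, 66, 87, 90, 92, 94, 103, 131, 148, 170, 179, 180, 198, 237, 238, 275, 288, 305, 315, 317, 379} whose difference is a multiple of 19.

16 mod 19 = 16 and 92 mod 19 = 16, so 92 − 16 = 76 = 4·19.

16 and 92 are such a pair.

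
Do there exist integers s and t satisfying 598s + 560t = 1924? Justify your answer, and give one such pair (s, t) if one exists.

s = 198, t = -208

Every value of 598s + 560t is a multiple of gcd(598, 560) = 2; since 2 ∣ 1924, solutions exist.
Dividing through by 2 reduces the equation to 299s + 280t = 962.
Run the Euclidean algorithm on 299 and 280: 299 = 1·280 + 19, 280 = 14·19 + 14, 19 = 1·14 + 5, 14 = 2·5 + 4, 5 = 1·4 + 1, 4 = 4·1 + 0.
Back-substituting, 1 = 5 − 1·4 = 5 − (14 − 2·5) = −14 + 3·5 = −14 + 3·(19 − 1·14) = 3·19 − 4·14 = 3·19 − 4·(280 − 14·19) = −4·280 + 59·19 = −4·280 + 59·(299 − 1·280) = 59·299 − 63·280; that is, 299·59 + 280·(-63) = 1.
Times 962: 299·56758 + 280·(-60606) = 962, so (56758, -60606) solves it.
The general solution is s = 56758 + 280k, t = -60606 − 299k; taking k = -202 gives the smaller pair s = 198, t = -208.
Indeed 598·198 + 560·(-208) = 118404 − 116480 = 1924.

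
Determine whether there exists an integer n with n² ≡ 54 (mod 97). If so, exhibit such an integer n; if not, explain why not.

n = 32

Take n = 32. Then 32² = 1024 = 10·97 + 54, so 32² ≡ 54 (mod 97).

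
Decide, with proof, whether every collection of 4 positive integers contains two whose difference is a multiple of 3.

Yes.

Each integer lies in one of the 3 residue classes modulo 3.
Placing 4 integers into 3 classes, some class receives at least two — say a and b.
Then a ≡ b (mod 3), i.e. 3 ∣ (a − b).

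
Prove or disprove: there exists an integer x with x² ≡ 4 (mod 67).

x = 2

Take x = 2. Then 2² = 4, and since 0 ≤ 4 < 67 this is already reduced: 2² ≡ 4 (mod 67).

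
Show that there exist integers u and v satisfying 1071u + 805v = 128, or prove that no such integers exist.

Both 1071 and 805 are divisible by gcd(1071, 805) = 7, hence so is any combination 1071u + 805v.
However 128 leaves remainder 2 on division by 7.
Hence no integers u, v satisfy the equation.

There are no such integers.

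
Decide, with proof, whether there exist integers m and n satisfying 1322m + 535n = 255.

Since gcd(1322, 535) = 1, every integer is an integer combination of 1322 and 535.
Euclidean algorithm: 1322 = 2·535 + 252, 535 = 2·252 + 31, 252 = 8·31 + 4, 31 = 7·4 + 3, 4 = 1·3 + 1, 3 = 3·1 + 0.
Back-substituting, 1 = 4 − 1·3 = 4 − (31 − 7·4) = −31 + 8·4 = −31 + 8·(252 − 8·31) = 8·252 − 65·31 = 8·252 − 65·(535 − 2·252) = −65·535 + 138·252 = −65·535 + 138·(1322 − 2·535) = 138·1322 − 341·535; that is, 1322·138 + 535·(-341) = 1.
Multiplying through by 255: m = 138·255 = 35190, n = (-341)·255 = -86955 is a solution.
Subtracting 65·535 from m and adding 65·1322 to n gives the tidier solution (415, -1025).
Indeed 1322·415 + 535·(-1025) = 548630 − 548375 = 255.

m = 415, n = -1025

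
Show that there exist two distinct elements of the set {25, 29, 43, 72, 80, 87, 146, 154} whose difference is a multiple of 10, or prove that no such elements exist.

Residues mod 10: 25↦5, 29↦9, 43↦3, 72↦2, 80↦0, 87↦7, 146↦6, 154↦4.
All 8 residues are distinct, so no two elements differ by a multiple of 10.

No such pair exists.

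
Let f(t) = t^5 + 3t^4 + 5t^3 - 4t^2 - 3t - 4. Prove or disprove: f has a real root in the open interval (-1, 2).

f(-1) = -8 and f(2) = 94, which have opposite signs.
Since f is a polynomial it is continuous on [-1, 2].
By the Intermediate Value Theorem f must vanish at some point of (-1, 2).

Yes, f has a root in the interval.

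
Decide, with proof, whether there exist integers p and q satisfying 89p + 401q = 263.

p = 39, q = -8

89 and 401 are coprime, so 89p + 401q ranges over all of ℤ.
Run the Euclidean algorithm on 401 and 89: 401 = 4·89 + 45, 89 = 1·45 + 44, 45 = 1·44 + 1, 44 = 44·1 + 0.
Back-substituting, 1 = 45 − 1·44 = 45 − (89 − 1·45) = −89 + 2·45 = −89 + 2·(401 − 4·89) = 2·401 − 9·89; that is, 89·(-9) + 401·2 = 1.
Multiplying through by 263: p = (-9)·263 = -2367, q = 2·263 = 526 is a solution.
Adding 6·401 to p and subtracting 6·89 from q gives the tidier solution (39, -8).
Indeed 89·39 + 401·(-8) = 3471 − 3208 = 263.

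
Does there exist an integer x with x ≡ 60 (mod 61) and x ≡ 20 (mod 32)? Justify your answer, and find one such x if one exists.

x = 1524

Since 61 and 32 share no common factor, CRT says the pair of congruences has a solution (unique mod 1952).
Write x = 60 + 61t and require 60 + 61t ≡ 20 (mod 32), i.e. 61t ≡ 24 (mod 32).
61 ≡ 29 (mod 32), so this reads 29t ≡ 24 (mod 32). Invert 29 mod 32 by the Euclidean algorithm: 32 = 1·29 + 3, 29 = 9·3 + 2, 3 = 1·2 + 1, 2 = 2·1 + 0; back-substituting, 1 = 3 − 1·2 = 3 − (29 − 9·3) = −29 + 10·3 = −29 + 10·(32 − 1·29) = 10·32 − 11·29. Hence 29·(-11) ≡ 1, so 29⁻¹ ≡ -11 ≡ 21 (mod 32).
Multiplying by 21: t ≡ 21·24 = 504 ≡ 24 (mod 32).
Taking t = 24 gives x = 60 + 61·24 = 1524.
Indeed 1524 ≡ 60 (mod 61) and 1524 ≡ 20 (mod 32).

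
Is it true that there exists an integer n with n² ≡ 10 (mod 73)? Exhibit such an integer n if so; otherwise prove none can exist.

No such integer exists.

Apply Euler's criterion with the prime 73: 10 is a quadratic residue iff 10^36 ≡ 1 (mod 73), and a non-residue iff it is ≡ −1.
Repeated squaring mod 73: 10^2 = 100 ≡ 27; 10^4 ≡ 27² = 729 ≡ 72; 10^8 ≡ 72² = 5184 ≡ 1; 10^16 ≡ 1² = 1 ≡ 1; 10^32 ≡ 1² = 1 ≡ 1.
Since 36 = 32 + 4, 10^36 ≡ 1 · 72; multiplying out mod 73: 1·72 = 72 ≡ 72. Thus 10^36 ≡ 72 ≡ −1 (mod 73).
The value −1 means 10 is a non-residue modulo 73, so n² ≡ 10 (mod 73) is impossible.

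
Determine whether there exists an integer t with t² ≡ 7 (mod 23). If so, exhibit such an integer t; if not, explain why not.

23 is prime, so by Euler's criterion 7 is a square mod 23 iff 7^((23−1)/2) = 7^11 ≡ 1 (mod 23).
Repeated squaring mod 23: 7^2 = 49 ≡ 3; 7^4 ≡ 3² = 9 ≡ 9; 7^8 ≡ 9² = 81 ≡ 12.
Since 11 = 8 + 2 + 1, 7^11 ≡ 12 · 3 · 7; multiplying out mod 23: 12·3 = 36 ≡ 13, then 13·7 = 91 ≡ 22. Thus 7^11 ≡ 22 ≡ −1 (mod 23).
By Euler's criterion 7 is a quadratic non-residue mod 23: no t satisfies t² ≡ 7 (mod 23).

No, no such integer exists.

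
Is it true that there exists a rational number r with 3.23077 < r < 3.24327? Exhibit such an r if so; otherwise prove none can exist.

r = 55/17

Multiplying by 17: 17·3.23077 = 54.92309 and 17·3.24327 = 55.13559, so the integer 55 lies strictly between them.
Hence 55/17 is a rational number with 3.23077 < 55/17 < 3.24327.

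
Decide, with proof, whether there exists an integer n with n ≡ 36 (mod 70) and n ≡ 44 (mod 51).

The moduli 70 and 51 are coprime, so by the Chinese Remainder Theorem a unique solution modulo 3570 exists.
Any solution of the first congruence is n = 36 + 70t; substituting into the second, 70t ≡ 44 − 36 ≡ 8 (mod 51).
70 ≡ 19 (mod 51), so this reads 19t ≡ 8 (mod 51). Note 19·43 = 817 ≡ 1 (mod 51) (as 817 − 1 = 16·51), so 19⁻¹ ≡ 43.
Multiplying by 43: t ≡ 43·8 = 344 ≡ 38 (mod 51).
Taking t = 38 gives n = 36 + 70·38 = 2696.
Verify: 2696 = 38·70 + 36 and 2696 = 52·51 + 44. ✓

n = 2696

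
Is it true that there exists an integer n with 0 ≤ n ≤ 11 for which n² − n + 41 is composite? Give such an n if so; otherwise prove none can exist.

No such integer n in that range exists.

The values for n = 0, 1, …, 11 are 41, 41, 43, 47, 53, 61, 71, 83, 97, 113, 131, 151, and each of these is prime.
So no value in the range makes the expression composite.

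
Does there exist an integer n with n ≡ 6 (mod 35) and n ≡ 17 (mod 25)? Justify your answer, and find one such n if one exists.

Both moduli are multiples of 5 = gcd(35, 25), so any solution would satisfy n ≡ 6 and n ≡ 17 modulo 5 simultaneously.
However 6 ≡ 1 and 17 ≡ 2 (mod 5), and 1 ≠ 2.
Therefore no such n exists.

There is no such integer.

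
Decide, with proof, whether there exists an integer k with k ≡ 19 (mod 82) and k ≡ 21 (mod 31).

k = 2315

gcd(82, 31) = 1, so the Chinese Remainder Theorem guarantees exactly one residue class mod 2542 satisfying both.
Any solution of the first congruence is k = 19 + 82t; substituting into the second, 82t ≡ 21 − 19 ≡ 2 (mod 31).
82 ≡ 20 (mod 31), so this reads 20t ≡ 2 (mod 31). Invert 20 mod 31 by the Euclidean algorithm: 31 = 1·20 + 11, 20 = 1·11 + 9, 11 = 1·9 + 2, 9 = 4·2 + 1, 2 = 2·1 + 0; back-substituting, 1 = 9 − 4·2 = 9 − 4·(11 − 1·9) = −4·11 + 5·9 = −4·11 + 5·(20 − 1·11) = 5·20 − 9·11 = 5·20 − 9·(31 − 1·20) = −9·31 + 14·20. Hence 20·14 ≡ 1, so 20⁻¹ ≡ 14 (mod 31).
Multiplying by 14: t ≡ 14·2 = 28 (mod 31).
Taking t = 28 gives k = 19 + 82·28 = 2315.
Indeed 2315 ≡ 19 (mod 82) and 2315 ≡ 21 (mod 31).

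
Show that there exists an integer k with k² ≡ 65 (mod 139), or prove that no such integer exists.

k = 75

Take k = 75. Then 75² = 5625 = 40·139 + 65, so 75² ≡ 65 (mod 139).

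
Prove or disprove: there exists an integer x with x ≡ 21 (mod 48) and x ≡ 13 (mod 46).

x = 933

gcd(48, 46) = 2. A simultaneous solution exists iff 21 ≡ 13 (mod 2); here 21 mod 2 = 1 = 13 mod 2, so it does.
Write x = 21 + 48t. Then 48t ≡ 13 − 21 ≡ 38 (mod 46); dividing through by 2 gives 24t ≡ 19 (mod 23).
24 ≡ 1 (mod 23), so this reads 1t ≡ 19 (mod 23). So t ≡ 19 (mod 23).
Then x = 21 + 48·19 = 933.
Verify: 933 = 19·48 + 21 and 933 = 20·46 + 13. ✓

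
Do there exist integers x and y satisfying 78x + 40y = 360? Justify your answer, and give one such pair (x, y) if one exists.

x = 0, y = 9

gcd(78, 40) = 2, and 2 divides 360, so integer solutions exist.
Dividing through by 2 reduces the equation to 39x + 20y = 180.
Euclidean algorithm: 39 = 1·20 + 19, 20 = 1·19 + 1, 19 = 19·1 + 0.
Back-substituting, 1 = 20 − 1·19 = 20 − (39 − 1·20) = −39 + 2·20; that is, 39·(-1) + 20·2 = 1.
Scaling by 180 gives the particular solution (x, y) = (-180, 360).
Adding 9·20 to x and subtracting 9·39 from y gives the tidier solution (0, 9).
Check: 78·0 + 40·9 = 0 + 360 = 360. ✓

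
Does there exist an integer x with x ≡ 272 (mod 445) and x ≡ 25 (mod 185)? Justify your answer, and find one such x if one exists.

No, no such integer exists.

Both moduli are multiples of 5 = gcd(445, 185), so any solution would satisfy x ≡ 272 and x ≡ 25 modulo 5 simultaneously.
But 272 mod 5 = 2 while 25 mod 5 = 0, a contradiction.
Hence the system has no solution.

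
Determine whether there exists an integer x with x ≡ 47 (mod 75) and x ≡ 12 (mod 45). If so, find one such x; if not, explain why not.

gcd(75, 45) = 15. If x ≡ 47 (mod 75) and x ≡ 12 (mod 45), then x ≡ 47 (mod 15) and x ≡ 12 (mod 15).
But 47 mod 15 = 2 while 12 mod 15 = 12, a contradiction.
So no integer satisfies both congruences.

No such integer exists.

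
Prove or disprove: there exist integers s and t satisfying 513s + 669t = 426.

Every value of 513s + 669t is a multiple of gcd(513, 669) = 3; since 3 ∣ 426, solutions exist.
Dividing through by 3 reduces the equation to 171s + 223t = 142.
Run the Euclidean algorithm on 223 and 171: 223 = 1·171 + 52, 171 = 3·52 + 15, 52 = 3·15 + 7, 15 = 2·7 + 1, 7 = 7·1 + 0.
Unwinding: 1 = 15 − 2·7 = 15 − 2·(52 − 3·15) = −2·52 + 7·15 = −2·52 + 7·(171 − 3·52) = 7·171 − 23·52 = 7·171 − 23·(223 − 1·171) = −23·223 + 30·171, i.e. 171·30 + 223·(-23) = 1.
Times 142: 171·4260 + 223·(-3266) = 142, so (4260, -3266) solves it.
Subtracting 19·223 from s and adding 19·171 to t gives the tidier solution (23, -17).
Indeed 513·23 + 669·(-17) = 11799 − 11373 = 426.

s = 23, t = -17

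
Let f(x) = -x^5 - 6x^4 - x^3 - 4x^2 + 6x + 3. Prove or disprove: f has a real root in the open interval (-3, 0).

Yes, f has a root in the interval.

f(-3) = -267 and f(0) = 3, which have opposite signs.
Since f is a polynomial it is continuous on [-3, 0].
By the Intermediate Value Theorem f must vanish at some point of (-3, 0).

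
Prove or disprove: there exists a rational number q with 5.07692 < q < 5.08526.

q = 61/12

Scale by 12: the interval becomes (60.92304, 61.02312), which contains the integer 61.
Hence 61/12 is a rational number with 5.07692 < 61/12 < 5.08526.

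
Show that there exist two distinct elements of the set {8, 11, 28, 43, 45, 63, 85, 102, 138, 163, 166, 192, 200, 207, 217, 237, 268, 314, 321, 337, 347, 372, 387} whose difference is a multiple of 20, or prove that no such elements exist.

8 mod 20 = 8 and 28 mod 20 = 8, so 28 − 8 = 20 = 1·20.

Yes: 8 and 28.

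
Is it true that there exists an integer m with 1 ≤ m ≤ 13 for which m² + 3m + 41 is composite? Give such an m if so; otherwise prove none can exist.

m = 5

At m = 5: 5² + 3·5 + 41 = 81 = 3·27, which is composite.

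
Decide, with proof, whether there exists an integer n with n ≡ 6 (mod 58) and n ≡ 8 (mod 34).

n = 586

gcd(58, 34) = 2. A simultaneous solution exists iff 6 ≡ 8 (mod 2); here 6 mod 2 = 0 = 8 mod 2, so it does.
Put n = 6 + 58t, so we need 58t ≡ 2 (mod 34), equivalently (divide by 2) 29t ≡ 1 (mod 17).
29 ≡ 12 (mod 17), so this reads 12t ≡ 1 (mod 17). To invert 12 modulo 17: 17 = 1·12 + 5, 12 = 2·5 + 2, 5 = 2·2 + 1, 2 = 2·1 + 0, and unwinding, 1 = 5 − 2·2 = 5 − 2·(12 − 2·5) = −2·12 + 5·5 = −2·12 + 5·(17 − 1·12) = 5·17 − 7·12. Thus 12⁻¹ ≡ -7 ≡ 10 (mod 17).
Multiplying by 10: t ≡ 10·1 = 10 (mod 17).
Then n = 6 + 58·10 = 586.
Check: 586 mod 58 = 6, 586 mod 34 = 8. ✓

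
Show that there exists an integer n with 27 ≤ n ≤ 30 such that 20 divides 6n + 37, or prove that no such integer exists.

At n = 27, 6·27 + 37 = 199 ≡ 19 (mod 20), and each step in n adds 6, giving residues 19, 5, 11, 17 for n = 27, 28, 29, 30.
Since 0 is absent from this list, 20 ∤ 6n + 37 for every n with 27 ≤ n ≤ 30.

No, no such integer n in that range exists.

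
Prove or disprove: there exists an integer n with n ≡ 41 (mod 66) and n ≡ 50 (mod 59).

The moduli 66 and 59 are coprime, so by the Chinese Remainder Theorem a unique solution modulo 3894 exists.
Write n = 41 + 66t and require 41 + 66t ≡ 50 (mod 59), i.e. 66t ≡ 9 (mod 59).
66 ≡ 7 (mod 59), so this reads 7t ≡ 9 (mod 59). Note 7·17 = 119 ≡ 1 (mod 59) (as 119 − 1 = 2·59), so 7⁻¹ ≡ 17.
Therefore t ≡ 17·9 = 153 ≡ 35 (mod 59).
With t = 35: n = 41 + 66·35 = 2351.
Verify: 2351 = 35·66 + 41 and 2351 = 39·59 + 50. ✓

n = 2351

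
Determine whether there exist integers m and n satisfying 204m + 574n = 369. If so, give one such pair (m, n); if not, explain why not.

No, no such integers exist.

Both 204 and 574 are divisible by gcd(204, 574) = 2, hence so is any combination 204m + 574n.
However 369 leaves remainder 1 on division by 2.
Hence no integers m, n satisfy the equation.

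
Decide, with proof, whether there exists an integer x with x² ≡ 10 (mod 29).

No such integer exists.

29 is prime, so by Euler's criterion 10 is a square mod 29 iff 10^((29−1)/2) = 10^14 ≡ 1 (mod 29).
Squaring successively (mod 29): 10^2 = 100 ≡ 13; 10^4 ≡ 13² = 169 ≡ 24; 10^8 ≡ 24² = 576 ≡ 25.
Since 14 = 8 + 4 + 2, 10^14 ≡ 25 · 24 · 13; multiplying out mod 29: 25·24 = 600 ≡ 20, then 20·13 = 260 ≡ 28. Thus 10^14 ≡ 28 ≡ −1 (mod 29).
The value −1 means 10 is a non-residue modulo 29, so x² ≡ 10 (mod 29) is impossible.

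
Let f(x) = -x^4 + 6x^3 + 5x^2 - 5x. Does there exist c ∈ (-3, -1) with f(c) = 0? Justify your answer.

f(-3) = -183 and f(-1) = 3, which have opposite signs.
As a polynomial, f is continuous on every closed interval.
The Intermediate Value Theorem then guarantees some c ∈ (-3, -1) with f(c) = 0.

Yes, such a c exists.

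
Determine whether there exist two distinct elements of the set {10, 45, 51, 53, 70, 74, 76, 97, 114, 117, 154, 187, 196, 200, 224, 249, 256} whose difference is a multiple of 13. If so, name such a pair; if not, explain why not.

Yes: 10 and 114.

10 mod 13 = 10 and 114 mod 13 = 10, so 114 − 10 = 104 = 8·13.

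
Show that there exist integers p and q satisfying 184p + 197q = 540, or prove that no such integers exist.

Since gcd(184, 197) = 1, every integer is an integer combination of 184 and 197.
Dividing repeatedly: 197 = 1·184 + 13, 184 = 14·13 + 2, 13 = 6·2 + 1, 2 = 2·1 + 0.
Working back up the chain: 1 = 13 − 6·2 = 13 − 6·(184 − 14·13) = −6·184 + 85·13 = −6·184 + 85·(197 − 1·184) = 85·197 − 91·184. So 184·(-91) + 197·85 = 1.
Multiplying through by 540: p = (-91)·540 = -49140, q = 85·540 = 45900 is a solution.
Shifting by a multiple of (197, −184) keeps it a solution: p = -49140 + 250·197 = 110, q = 45900 − 250·184 = -100.
Indeed 184·110 + 197·(-100) = 20240 − 19700 = 540.

p = 110, q = -100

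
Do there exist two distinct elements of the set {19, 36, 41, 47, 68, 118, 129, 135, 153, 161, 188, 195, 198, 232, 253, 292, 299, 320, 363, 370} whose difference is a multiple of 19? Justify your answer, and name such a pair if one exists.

Yes: 36 and 188.

36 mod 19 = 17 and 188 mod 19 = 17, so 188 − 36 = 152 = 8·19.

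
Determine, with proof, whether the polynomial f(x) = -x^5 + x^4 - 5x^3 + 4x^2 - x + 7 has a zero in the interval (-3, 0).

f(-3) = 505 and f(0) = 7, both positive, so a sign-change argument is unavailable; we show f keeps this sign on the whole interval.
Substitute x = −u, where 0 < u < 3 on the interval. Expanding, f(−u) = u^5 + u^4 + 5u^3 + 4u^2 + u + 7.
The nonzero coefficients here are all positive, so for u > 0 every term is positive (or zero), and the constant term 7 is strictly positive.
So f is strictly positive on (-3, 0); no root exists in the interval.

No.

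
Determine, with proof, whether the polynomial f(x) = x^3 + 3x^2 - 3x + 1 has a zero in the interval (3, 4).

f has no root in that interval.

f(3) = 46 and f(4) = 101, both positive, so a sign-change argument is unavailable; we show f keeps this sign on the whole interval.
Substitute x = 3 + u, where 0 < u < 1 on the interval. Expanding, f(3 + u) = u^3 + 12u^2 + 42u + 46.
The nonzero coefficients here are all positive, so for u > 0 every term is positive (or zero), and the constant term 46 is strictly positive.
Therefore f(x) > 0 throughout (3, 4), and f has no zero there.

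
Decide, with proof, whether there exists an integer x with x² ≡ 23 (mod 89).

No, no such integer exists.

89 is prime, so by Euler's criterion 23 is a square mod 89 iff 23^((89−1)/2) = 23^44 ≡ 1 (mod 89).
Squaring successively (mod 89): 23^2 = 529 ≡ 84; 23^4 ≡ 84² = 7056 ≡ 25; 23^8 ≡ 25² = 625 ≡ 2; 23^16 ≡ 2² = 4 ≡ 4; 23^32 ≡ 4² = 16 ≡ 16.
Since 44 = 32 + 8 + 4, 23^44 ≡ 16 · 2 · 25; multiplying out mod 89: 16·2 = 32 ≡ 32, then 32·25 = 800 ≡ 88. Thus 23^44 ≡ 88 ≡ −1 (mod 89).
By Euler's criterion 23 is a quadratic non-residue mod 89: no x satisfies x² ≡ 23 (mod 89).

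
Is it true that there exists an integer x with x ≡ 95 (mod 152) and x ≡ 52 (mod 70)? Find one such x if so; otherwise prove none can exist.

No such integer exists.

Both moduli are multiples of 2 = gcd(152, 70), so any solution would satisfy x ≡ 95 and x ≡ 52 modulo 2 simultaneously.
However 95 ≡ 1 and 52 ≡ 0 (mod 2), and 1 ≠ 0.
So no integer satisfies both congruences.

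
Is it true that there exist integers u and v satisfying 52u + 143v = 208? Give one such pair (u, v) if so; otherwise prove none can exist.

u = 4, v = 0

gcd(52, 143) = 13, and 13 divides 208, so integer solutions exist.
Dividing through by 13 reduces the equation to 4u + 11v = 16.
Run the Euclidean algorithm on 11 and 4: 11 = 2·4 + 3, 4 = 1·3 + 1, 3 = 3·1 + 0.
Unwinding: 1 = 4 − 1·3 = 4 − (11 − 2·4) = −11 + 3·4, i.e. 4·3 + 11·(-1) = 1.
Times 16: 4·48 + 11·(-16) = 16, so (48, -16) solves it.
The general solution is u = 48 + 11k, v = -16 − 4k; taking k = -4 gives the smaller pair u = 4, v = 0.
Indeed 52·4 + 143·0 = 208 + 0 = 208.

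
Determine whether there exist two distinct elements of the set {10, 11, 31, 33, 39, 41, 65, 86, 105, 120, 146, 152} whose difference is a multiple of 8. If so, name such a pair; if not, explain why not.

The pair (10, 146) works.

Reduce each element mod 8: 10↦2, 11↦3, 31↦7, 33↦1, 39↦7, 41↦1, 65↦1, 86↦6, 105↦1, 120↦0, 146↦2, 152↦0. The residue 2 repeats (at 10 and 146), and 146 − 10 = 136 = 17·8.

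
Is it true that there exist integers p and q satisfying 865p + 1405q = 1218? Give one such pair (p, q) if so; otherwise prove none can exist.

Both 865 and 1405 are divisible by gcd(865, 1405) = 5, hence so is any combination 865p + 1405q.
But 1218 is not a multiple of 5 (it leaves remainder 3).
Hence no integers p, q satisfy the equation.

No such integers exist.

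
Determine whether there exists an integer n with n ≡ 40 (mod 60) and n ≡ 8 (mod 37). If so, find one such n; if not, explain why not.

Since 60 and 37 share no common factor, CRT says the pair of congruences has a solution (unique mod 2220).
Write n = 40 + 60t and require 40 + 60t ≡ 8 (mod 37), i.e. 60t ≡ 5 (mod 37).
60 ≡ 23 (mod 37), so this reads 23t ≡ 5 (mod 37). Since 23·29 = 667 = 18·37 + 1, the inverse of 23 mod 37 is 29.
Therefore t ≡ 29·5 = 145 ≡ 34 (mod 37).
Taking t = 34 gives n = 40 + 60·34 = 2080.
Check: 2080 mod 60 = 40, 2080 mod 37 = 8. ✓

n = 2080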